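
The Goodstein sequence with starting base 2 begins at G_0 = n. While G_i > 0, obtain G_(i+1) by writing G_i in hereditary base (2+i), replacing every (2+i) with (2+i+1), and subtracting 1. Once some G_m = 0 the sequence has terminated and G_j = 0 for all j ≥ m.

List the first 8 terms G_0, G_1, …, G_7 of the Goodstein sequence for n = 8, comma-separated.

step 0: 8 = 2^(2 + 1); sub 3 for 2: 3^(3 + 1); = 81; G_1 = 81−1 = 80
step 1: 80 = 2·3^3 + 2·3^2 + 2·3 + 2; sub 4 for 3: 2·4^4 + 2·4^2 + 2·4 + 2; = 554; G_2 = 554−1 = 553
step 2: 553 = 2·4^4 + 2·4^2 + 2·4 + 1; sub 5 for 4: 2·5^5 + 2·5^2 + 2·5 + 1; = 6311; G_3 = 6311−1 = 6310
step 3: 6310 = 2·5^5 + 2·5^2 + 2·5; sub 6 for 5: 2·6^6 + 2·6^2 + 2·6; = 93396; G_4 = 93396−1 = 93395
step 4: 93395 = 2·6^6 + 2·6^2 + 6 + 5; sub 7 for 6: 2·7^7 + 2·7^2 + 7 + 5; = 1647196; G_5 = 1647196−1 = 1647195
step 5: 1647195 = 2·7^7 + 2·7^2 + 7 + 4; sub 8 for 7: 2·8^8 + 2·8^2 + 8 + 4; = 33554572; G_6 = 33554572−1 = 33554571
step 6: 33554571 = 2·8^8 + 2·8^2 + 8 + 3; sub 9 for 8: 2·9^9 + 2·9^2 + 9 + 3; = 774841152; G_7 = 774841152−1 = 774841151

8, 80, 553, 6310, 93395, 1647195, 33554571, 774841151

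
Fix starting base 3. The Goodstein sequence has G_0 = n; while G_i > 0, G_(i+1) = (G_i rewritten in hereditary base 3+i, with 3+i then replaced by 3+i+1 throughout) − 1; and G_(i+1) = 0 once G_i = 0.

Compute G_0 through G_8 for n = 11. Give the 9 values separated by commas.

(0) 11|_3 = 3^2 + 2 ↦ 4^2 + 2|_4 = 18 ⇒ 17
(1) 17|_4 = 4^2 + 1 ↦ 5^2 + 1|_5 = 26 ⇒ 25
(2) 25|_5 = 5^2 ↦ 6^2|_6 = 36 ⇒ 35
(3) 35|_6 = 5·6 + 5 ↦ 5·7 + 5|_7 = 40 ⇒ 39
(4) 39|_7 = 5·7 + 4 ↦ 5·8 + 4|_8 = 44 ⇒ 43
(5) 43|_8 = 5·8 + 3 ↦ 5·9 + 3|_9 = 48 ⇒ 47
(6) 47|_9 = 5·9 + 2 ↦ 5·10 + 2|_10 = 52 ⇒ 51
(7) 51|_10 = 5·10 + 1 ↦ 5·11 + 1|_11 = 56 ⇒ 55

11, 17, 25, 35, 39, 43, 47, 51, 55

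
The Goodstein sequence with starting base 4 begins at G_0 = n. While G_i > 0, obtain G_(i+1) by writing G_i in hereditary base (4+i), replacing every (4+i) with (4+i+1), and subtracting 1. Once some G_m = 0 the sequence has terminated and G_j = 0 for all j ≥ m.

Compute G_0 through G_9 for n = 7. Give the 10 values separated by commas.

7, 7, 7, 7, 7, 6, 5, 4, 3, 2

base 4: 7 = 4 + 3; at 5: 5 + 3 = 8; next = 7
base 5: 7 = 5 + 2; at 6: 6 + 2 = 8; next = 7
base 6: 7 = 6 + 1; at 7: 7 + 1 = 8; next = 7
base 7: 7 = 7; at 8: 8 = 8; next = 7
base 8: 7 = 7; at 9: 7 = 7; next = 6
base 9: 6 = 6; at 10: 6 = 6; next = 5
base 10: 5 = 5; at 11: 5 = 5; next = 4
base 11: 4 = 4; at 12: 4 = 4; next = 3
base 12: 3 = 3; at 13: 3 = 3; next = 2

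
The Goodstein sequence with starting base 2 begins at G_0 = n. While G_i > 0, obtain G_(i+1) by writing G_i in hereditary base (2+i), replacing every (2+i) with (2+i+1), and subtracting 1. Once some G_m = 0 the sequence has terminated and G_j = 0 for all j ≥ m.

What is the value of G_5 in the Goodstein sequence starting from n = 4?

base 2: 4 = 2^2; at 3: 3^3 = 27; next = 26
base 3: 26 = 2·3^2 + 2·3 + 2; at 4: 2·4^2 + 2·4 + 2 = 42; next = 41
base 4: 41 = 2·4^2 + 2·4 + 1; at 5: 2·5^2 + 2·5 + 1 = 61; next = 60
base 5: 60 = 2·5^2 + 2·5; at 6: 2·6^2 + 2·6 = 84; next = 83
base 6: 83 = 2·6^2 + 6 + 5; at 7: 2·7^2 + 7 + 5 = 110; next = 109
base 7: 109 = 2·7^2 + 7 + 4; at 8: 2·8^2 + 8 + 4 = 140; next = 139

109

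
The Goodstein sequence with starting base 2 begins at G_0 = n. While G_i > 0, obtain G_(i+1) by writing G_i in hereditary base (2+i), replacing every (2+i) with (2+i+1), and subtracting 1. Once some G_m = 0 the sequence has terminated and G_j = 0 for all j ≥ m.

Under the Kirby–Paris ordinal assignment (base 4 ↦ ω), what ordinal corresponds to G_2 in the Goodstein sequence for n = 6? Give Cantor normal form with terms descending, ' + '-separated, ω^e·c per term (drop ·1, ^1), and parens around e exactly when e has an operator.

G_0=6  [base 2] 2^2 + 2  →[2↦3]→  3^3 + 3 = 30  −1 ⇒ G_1=29
G_1=29  [base 3] 3^3 + 2  →[3↦4]→  4^4 + 2 = 258  −1 ⇒ G_2=257
G_2=257  [base 4] 4^4 + 1  →[4↦5]→  5^5 + 1 = 3126  −1 ⇒ G_3=3125

ω^ω + 1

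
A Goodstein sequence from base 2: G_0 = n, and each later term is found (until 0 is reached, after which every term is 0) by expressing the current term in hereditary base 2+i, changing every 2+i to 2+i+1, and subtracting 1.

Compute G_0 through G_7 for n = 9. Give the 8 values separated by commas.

9, 81, 1023, 9842, 140743, 2471826, 50333399, 1162263921

9 —HB2→ 2^(2 + 1) + 1 —bump→ 3^(3 + 1) + 1 = 82 —(−1)→ 81
81 —HB3→ 3^(3 + 1) —bump→ 4^(4 + 1) = 1024 —(−1)→ 1023
1023 —HB4→ 3·4^4 + 3·4^3 + 3·4^2 + 3·4 + 3 —bump→ 3·5^5 + 3·5^3 + 3·5^2 + 3·5 + 3 = 9843 —(−1)→ 9842
9842 —HB5→ 3·5^5 + 3·5^3 + 3·5^2 + 3·5 + 2 —bump→ 3·6^6 + 3·6^3 + 3·6^2 + 3·6 + 2 = 140744 —(−1)→ 140743
140743 —HB6→ 3·6^6 + 3·6^3 + 3·6^2 + 3·6 + 1 —bump→ 3·7^7 + 3·7^3 + 3·7^2 + 3·7 + 1 = 2471827 —(−1)→ 2471826
2471826 —HB7→ 3·7^7 + 3·7^3 + 3·7^2 + 3·7 —bump→ 3·8^8 + 3·8^3 + 3·8^2 + 3·8 = 50333400 —(−1)→ 50333399
50333399 —HB8→ 3·8^8 + 3·8^3 + 3·8^2 + 2·8 + 7 —bump→ 3·9^9 + 3·9^3 + 3·9^2 + 2·9 + 7 = 1162263922 —(−1)→ 1162263921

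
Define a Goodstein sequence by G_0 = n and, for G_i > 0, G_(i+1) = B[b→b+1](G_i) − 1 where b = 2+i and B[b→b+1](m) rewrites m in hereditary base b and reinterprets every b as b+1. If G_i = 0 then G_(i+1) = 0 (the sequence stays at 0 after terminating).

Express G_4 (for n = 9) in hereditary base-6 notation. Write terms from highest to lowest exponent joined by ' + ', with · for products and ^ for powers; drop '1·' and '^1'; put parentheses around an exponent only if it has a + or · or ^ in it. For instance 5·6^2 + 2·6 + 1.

3·6^6 + 3·6^3 + 3·6^2 + 3·6 + 1

(0) 9|_2 = 2^(2 + 1) + 1 ↦ 3^(3 + 1) + 1|_3 = 82 ⇒ 81
(1) 81|_3 = 3^(3 + 1) ↦ 4^(4 + 1)|_4 = 1024 ⇒ 1023
(2) 1023|_4 = 3·4^4 + 3·4^3 + 3·4^2 + 3·4 + 3 ↦ 3·5^5 + 3·5^3 + 3·5^2 + 3·5 + 3|_5 = 9843 ⇒ 9842
(3) 9842|_5 = 3·5^5 + 3·5^3 + 3·5^2 + 3·5 + 2 ↦ 3·6^6 + 3·6^3 + 3·6^2 + 3·6 + 2|_6 = 140744 ⇒ 140743
(4) 140743|_6 = 3·6^6 + 3·6^3 + 3·6^2 + 3·6 + 1 ↦ 3·7^7 + 3·7^3 + 3·7^2 + 3·7 + 1|_7 = 2471827 ⇒ 2471826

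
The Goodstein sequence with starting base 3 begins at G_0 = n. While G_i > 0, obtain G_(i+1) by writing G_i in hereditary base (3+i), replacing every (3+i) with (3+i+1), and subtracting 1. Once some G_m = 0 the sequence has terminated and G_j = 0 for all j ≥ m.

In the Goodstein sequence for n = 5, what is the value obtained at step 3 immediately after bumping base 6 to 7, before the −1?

5

G_0 = 5. HB_3(5) = 3 + 2. Bump = 6. G_1 = 5.
G_1 = 5. HB_4(5) = 4 + 1. Bump = 6. G_2 = 5.
G_2 = 5. HB_5(5) = 5. Bump = 6. G_3 = 5.
G_3 = 5. HB_6(5) = 5. Bump = 5. G_4 = 4.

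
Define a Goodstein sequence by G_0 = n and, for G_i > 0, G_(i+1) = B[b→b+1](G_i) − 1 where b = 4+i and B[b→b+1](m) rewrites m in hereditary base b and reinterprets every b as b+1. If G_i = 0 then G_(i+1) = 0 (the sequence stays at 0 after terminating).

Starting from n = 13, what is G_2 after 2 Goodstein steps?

17

i=0: 13 = 3·4 + 1 (b=4); 4→5: 3·5 + 1 = 16; 16−1 = 15
i=1: 15 = 3·5 (b=5); 5→6: 3·6 = 18; 18−1 = 17
i=2: 17 = 2·6 + 5 (b=6); 6→7: 2·7 + 5 = 19; 19−1 = 18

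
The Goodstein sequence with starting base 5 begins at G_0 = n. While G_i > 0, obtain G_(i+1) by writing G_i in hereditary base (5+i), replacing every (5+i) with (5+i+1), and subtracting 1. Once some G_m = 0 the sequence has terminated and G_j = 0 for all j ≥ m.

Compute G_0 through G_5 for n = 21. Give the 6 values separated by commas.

step 0: 21 = 4·5 + 1; sub 6 for 5: 4·6 + 1; = 25; G_1 = 25−1 = 24
step 1: 24 = 4·6; sub 7 for 6: 4·7; = 28; G_2 = 28−1 = 27
step 2: 27 = 3·7 + 6; sub 8 for 7: 3·8 + 6; = 30; G_3 = 30−1 = 29
step 3: 29 = 3·8 + 5; sub 9 for 8: 3·9 + 5; = 32; G_4 = 32−1 = 31
step 4: 31 = 3·9 + 4; sub 10 for 9: 3·10 + 4; = 34; G_5 = 34−1 = 33

21, 24, 27, 29, 31, 33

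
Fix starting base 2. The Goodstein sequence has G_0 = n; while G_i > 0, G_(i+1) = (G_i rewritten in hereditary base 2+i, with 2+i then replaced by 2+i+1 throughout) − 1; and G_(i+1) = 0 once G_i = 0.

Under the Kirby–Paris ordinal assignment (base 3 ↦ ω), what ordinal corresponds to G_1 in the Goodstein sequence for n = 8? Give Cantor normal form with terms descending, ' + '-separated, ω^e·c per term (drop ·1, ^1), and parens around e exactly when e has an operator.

ω^ω·2 + ω^2·2 + ω·2 + 2

(0) 8|_2 = 2^(2 + 1) ↦ 3^(3 + 1)|_3 = 81 ⇒ 80
(1) 80|_3 = 2·3^3 + 2·3^2 + 2·3 + 2 ↦ 2·4^4 + 2·4^2 + 2·4 + 2|_4 = 554 ⇒ 553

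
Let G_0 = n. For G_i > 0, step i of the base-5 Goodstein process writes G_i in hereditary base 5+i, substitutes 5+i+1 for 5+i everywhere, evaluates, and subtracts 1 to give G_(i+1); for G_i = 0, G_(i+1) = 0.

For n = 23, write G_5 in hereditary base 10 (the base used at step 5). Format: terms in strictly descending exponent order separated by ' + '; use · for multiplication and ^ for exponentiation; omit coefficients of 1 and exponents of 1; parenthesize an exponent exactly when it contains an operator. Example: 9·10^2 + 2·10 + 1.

G_0=23  [base 5] 4·5 + 3  →[5↦6]→  4·6 + 3 = 27  −1 ⇒ G_1=26
G_1=26  [base 6] 4·6 + 2  →[6↦7]→  4·7 + 2 = 30  −1 ⇒ G_2=29
G_2=29  [base 7] 4·7 + 1  →[7↦8]→  4·8 + 1 = 33  −1 ⇒ G_3=32
G_3=32  [base 8] 4·8  →[8↦9]→  4·9 = 36  −1 ⇒ G_4=35
G_4=35  [base 9] 3·9 + 8  →[9↦10]→  3·10 + 8 = 38  −1 ⇒ G_5=37
G_5=37  [base 10] 3·10 + 7  →[10↦11]→  3·11 + 7 = 40  −1 ⇒ G_6=39

3·10 + 7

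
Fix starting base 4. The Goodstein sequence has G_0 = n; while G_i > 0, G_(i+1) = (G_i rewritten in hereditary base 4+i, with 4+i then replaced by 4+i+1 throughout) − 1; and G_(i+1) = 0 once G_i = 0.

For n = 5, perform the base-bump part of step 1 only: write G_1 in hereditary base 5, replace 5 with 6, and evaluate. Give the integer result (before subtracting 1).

[0] 5 ≡ 4 + 1 (base 4). Lift 5: 6. −1: 5.
[1] 5 ≡ 5 (base 5). Lift 6: 6. −1: 5.

6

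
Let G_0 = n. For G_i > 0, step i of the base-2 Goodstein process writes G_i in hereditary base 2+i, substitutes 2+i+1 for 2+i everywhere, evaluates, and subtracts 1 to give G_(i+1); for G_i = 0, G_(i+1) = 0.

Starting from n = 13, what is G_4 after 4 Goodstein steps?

280711

G_0 = 13. HB_2(13) = 2^(2 + 1) + 2^2 + 1. Bump = 109. G_1 = 108.
G_1 = 108. HB_3(108) = 3^(3 + 1) + 3^3. Bump = 1280. G_2 = 1279.
G_2 = 1279. HB_4(1279) = 4^(4 + 1) + 3·4^3 + 3·4^2 + 3·4 + 3. Bump = 16093. G_3 = 16092.
G_3 = 16092. HB_5(16092) = 5^(5 + 1) + 3·5^3 + 3·5^2 + 3·5 + 2. Bump = 280712. G_4 = 280711.
G_4 = 280711. HB_6(280711) = 6^(6 + 1) + 3·6^3 + 3·6^2 + 3·6 + 1. Bump = 5765999. G_5 = 5765998.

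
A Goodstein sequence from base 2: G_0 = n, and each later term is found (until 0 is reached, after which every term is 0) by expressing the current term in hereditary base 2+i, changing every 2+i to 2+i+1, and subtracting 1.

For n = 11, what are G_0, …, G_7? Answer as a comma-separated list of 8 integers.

11, 84, 1027, 15627, 279937, 5764801, 134217727, 2749609302

G_0=11  [base 2] 2^(2 + 1) + 2 + 1  →[2↦3]→  3^(3 + 1) + 3 + 1 = 85  −1 ⇒ G_1=84
G_1=84  [base 3] 3^(3 + 1) + 3  →[3↦4]→  4^(4 + 1) + 4 = 1028  −1 ⇒ G_2=1027
G_2=1027  [base 4] 4^(4 + 1) + 3  →[4↦5]→  5^(5 + 1) + 3 = 15628  −1 ⇒ G_3=15627
G_3=15627  [base 5] 5^(5 + 1) + 2  →[5↦6]→  6^(6 + 1) + 2 = 279938  −1 ⇒ G_4=279937
G_4=279937  [base 6] 6^(6 + 1) + 1  →[6↦7]→  7^(7 + 1) + 1 = 5764802  −1 ⇒ G_5=5764801
G_5=5764801  [base 7] 7^(7 + 1)  →[7↦8]→  8^(8 + 1) = 134217728  −1 ⇒ G_6=134217727
G_6=134217727  [base 8] 7·8^8 + 7·8^7 + 7·8^6 + 7·8^5 + 7·8^4 + 7·8^3 + 7·8^2 + 7·8 + 7  →[8↦9]→  7·9^9 + 7·9^7 + 7·9^6 + 7·9^5 + 7·9^4 + 7·9^3 + 7·9^2 + 7·9 + 7 = 2749609303  −1 ⇒ G_7=2749609302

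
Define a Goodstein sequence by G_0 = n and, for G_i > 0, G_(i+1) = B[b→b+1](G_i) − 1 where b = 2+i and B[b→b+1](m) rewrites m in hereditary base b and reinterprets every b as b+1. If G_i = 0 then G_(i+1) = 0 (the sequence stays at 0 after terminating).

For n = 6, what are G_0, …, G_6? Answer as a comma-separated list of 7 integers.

G_0=6  [base 2] 2^2 + 2  →[2↦3]→  3^3 + 3 = 30  −1 ⇒ G_1=29
G_1=29  [base 3] 3^3 + 2  →[3↦4]→  4^4 + 2 = 258  −1 ⇒ G_2=257
G_2=257  [base 4] 4^4 + 1  →[4↦5]→  5^5 + 1 = 3126  −1 ⇒ G_3=3125
G_3=3125  [base 5] 5^5  →[5↦6]→  6^6 = 46656  −1 ⇒ G_4=46655
G_4=46655  [base 6] 5·6^5 + 5·6^4 + 5·6^3 + 5·6^2 + 5·6 + 5  →[6↦7]→  5·7^5 + 5·7^4 + 5·7^3 + 5·7^2 + 5·7 + 5 = 98040  −1 ⇒ G_5=98039
G_5=98039  [base 7] 5·7^5 + 5·7^4 + 5·7^3 + 5·7^2 + 5·7 + 4  →[7↦8]→  5·8^5 + 5·8^4 + 5·8^3 + 5·8^2 + 5·8 + 4 = 187244  −1 ⇒ G_6=187243

6, 29, 257, 3125, 46655, 98039, 187243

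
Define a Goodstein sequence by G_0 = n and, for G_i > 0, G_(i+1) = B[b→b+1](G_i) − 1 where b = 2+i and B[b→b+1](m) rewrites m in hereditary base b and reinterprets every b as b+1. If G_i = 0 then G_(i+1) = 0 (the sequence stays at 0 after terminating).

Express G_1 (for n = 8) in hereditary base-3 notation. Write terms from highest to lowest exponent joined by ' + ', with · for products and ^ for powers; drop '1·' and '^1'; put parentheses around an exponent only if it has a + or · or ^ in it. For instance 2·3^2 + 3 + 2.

(0) 8|_2 = 2^(2 + 1) ↦ 3^(3 + 1)|_3 = 81 ⇒ 80
(1) 80|_3 = 2·3^3 + 2·3^2 + 2·3 + 2 ↦ 2·4^4 + 2·4^2 + 2·4 + 2|_4 = 554 ⇒ 553

2·3^3 + 2·3^2 + 2·3 + 2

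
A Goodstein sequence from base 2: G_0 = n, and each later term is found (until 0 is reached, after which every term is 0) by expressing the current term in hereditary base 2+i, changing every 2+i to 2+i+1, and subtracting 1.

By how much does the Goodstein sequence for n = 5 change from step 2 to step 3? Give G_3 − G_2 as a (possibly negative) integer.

212

base 2: 5 = 2^2 + 1; at 3: 3^3 + 1 = 28; next = 27
base 3: 27 = 3^3; at 4: 4^4 = 256; next = 255
base 4: 255 = 3·4^3 + 3·4^2 + 3·4 + 3; at 5: 3·5^3 + 3·5^2 + 3·5 + 3 = 468; next = 467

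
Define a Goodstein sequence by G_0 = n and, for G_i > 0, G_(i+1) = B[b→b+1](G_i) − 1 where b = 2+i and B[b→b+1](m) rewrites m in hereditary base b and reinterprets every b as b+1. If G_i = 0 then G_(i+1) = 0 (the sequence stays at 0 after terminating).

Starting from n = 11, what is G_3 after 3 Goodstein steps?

15627

11 —HB2→ 2^(2 + 1) + 2 + 1 —bump→ 3^(3 + 1) + 3 + 1 = 85 —(−1)→ 84
84 —HB3→ 3^(3 + 1) + 3 —bump→ 4^(4 + 1) + 4 = 1028 —(−1)→ 1027
1027 —HB4→ 4^(4 + 1) + 3 —bump→ 5^(5 + 1) + 3 = 15628 —(−1)→ 15627
15627 —HB5→ 5^(5 + 1) + 2 —bump→ 6^(6 + 1) + 2 = 279938 —(−1)→ 279937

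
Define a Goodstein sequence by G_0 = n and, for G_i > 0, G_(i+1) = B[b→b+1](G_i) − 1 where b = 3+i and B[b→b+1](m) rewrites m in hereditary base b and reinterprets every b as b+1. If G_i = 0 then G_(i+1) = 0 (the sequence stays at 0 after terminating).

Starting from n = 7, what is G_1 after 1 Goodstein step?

8

G_0 = 7. HB_3(7) = 2·3 + 1. Bump = 9. G_1 = 8.
G_1 = 8. HB_4(8) = 2·4. Bump = 10. G_2 = 9.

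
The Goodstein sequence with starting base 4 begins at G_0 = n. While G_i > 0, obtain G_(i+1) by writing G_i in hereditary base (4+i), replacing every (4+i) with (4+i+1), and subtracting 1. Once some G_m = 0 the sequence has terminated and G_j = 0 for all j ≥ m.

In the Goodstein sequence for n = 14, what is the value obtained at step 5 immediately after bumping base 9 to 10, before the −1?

24

[0] 14 ≡ 3·4 + 2 (base 4). Lift 5: 17. −1: 16.
[1] 16 ≡ 3·5 + 1 (base 5). Lift 6: 19. −1: 18.
[2] 18 ≡ 3·6 (base 6). Lift 7: 21. −1: 20.
[3] 20 ≡ 2·7 + 6 (base 7). Lift 8: 22. −1: 21.
[4] 21 ≡ 2·8 + 5 (base 8). Lift 9: 23. −1: 22.
[5] 22 ≡ 2·9 + 4 (base 9). Lift 10: 24. −1: 23.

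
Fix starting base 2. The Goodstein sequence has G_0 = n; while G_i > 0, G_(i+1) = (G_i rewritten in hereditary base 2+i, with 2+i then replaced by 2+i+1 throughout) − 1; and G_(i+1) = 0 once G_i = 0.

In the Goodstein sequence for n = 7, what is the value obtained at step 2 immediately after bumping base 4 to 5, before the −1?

7 —HB2→ 2^2 + 2 + 1 —bump→ 3^3 + 3 + 1 = 31 —(−1)→ 30
30 —HB3→ 3^3 + 3 —bump→ 4^4 + 4 = 260 —(−1)→ 259
259 —HB4→ 4^4 + 3 —bump→ 5^5 + 3 = 3128 —(−1)→ 3127

3128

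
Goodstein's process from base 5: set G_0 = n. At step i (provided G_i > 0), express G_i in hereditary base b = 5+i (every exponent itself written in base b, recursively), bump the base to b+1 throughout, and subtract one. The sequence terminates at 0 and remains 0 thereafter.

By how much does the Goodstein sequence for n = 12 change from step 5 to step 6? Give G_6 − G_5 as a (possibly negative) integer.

0

G_0=12  [base 5] 2·5 + 2  →[5↦6]→  2·6 + 2 = 14  −1 ⇒ G_1=13
G_1=13  [base 6] 2·6 + 1  →[6↦7]→  2·7 + 1 = 15  −1 ⇒ G_2=14
G_2=14  [base 7] 2·7  →[7↦8]→  2·8 = 16  −1 ⇒ G_3=15
G_3=15  [base 8] 8 + 7  →[8↦9]→  9 + 7 = 16  −1 ⇒ G_4=15
G_4=15  [base 9] 9 + 6  →[9↦10]→  10 + 6 = 16  −1 ⇒ G_5=15
G_5=15  [base 10] 10 + 5  →[10↦11]→  11 + 5 = 16  −1 ⇒ G_6=15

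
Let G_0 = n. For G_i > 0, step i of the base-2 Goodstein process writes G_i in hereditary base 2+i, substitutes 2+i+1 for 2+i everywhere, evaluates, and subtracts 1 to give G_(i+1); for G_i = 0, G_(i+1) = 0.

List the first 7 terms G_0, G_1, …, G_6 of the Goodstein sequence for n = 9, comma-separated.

G_0 = 9. HB_2(9) = 2^(2 + 1) + 1. Bump = 82. G_1 = 81.
G_1 = 81. HB_3(81) = 3^(3 + 1). Bump = 1024. G_2 = 1023.
G_2 = 1023. HB_4(1023) = 3·4^4 + 3·4^3 + 3·4^2 + 3·4 + 3. Bump = 9843. G_3 = 9842.
G_3 = 9842. HB_5(9842) = 3·5^5 + 3·5^3 + 3·5^2 + 3·5 + 2. Bump = 140744. G_4 = 140743.
G_4 = 140743. HB_6(140743) = 3·6^6 + 3·6^3 + 3·6^2 + 3·6 + 1. Bump = 2471827. G_5 = 2471826.
G_5 = 2471826. HB_7(2471826) = 3·7^7 + 3·7^3 + 3·7^2 + 3·7. Bump = 50333400. G_6 = 50333399.

9, 81, 1023, 9842, 140743, 2471826, 50333399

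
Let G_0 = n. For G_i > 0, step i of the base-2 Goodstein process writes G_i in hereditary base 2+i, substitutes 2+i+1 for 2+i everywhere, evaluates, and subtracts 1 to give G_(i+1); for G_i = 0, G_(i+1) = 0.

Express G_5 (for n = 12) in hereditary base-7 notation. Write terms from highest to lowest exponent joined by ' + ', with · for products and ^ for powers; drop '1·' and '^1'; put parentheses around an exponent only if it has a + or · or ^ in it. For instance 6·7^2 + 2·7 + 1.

7^(7 + 1) + 2·7^2 + 7 + 4

[0] 12 ≡ 2^(2 + 1) + 2^2 (base 2). Lift 3: 108. −1: 107.
[1] 107 ≡ 3^(3 + 1) + 2·3^2 + 2·3 + 2 (base 3). Lift 4: 1066. −1: 1065.
[2] 1065 ≡ 4^(4 + 1) + 2·4^2 + 2·4 + 1 (base 4). Lift 5: 15686. −1: 15685.
[3] 15685 ≡ 5^(5 + 1) + 2·5^2 + 2·5 (base 5). Lift 6: 280020. −1: 280019.
[4] 280019 ≡ 6^(6 + 1) + 2·6^2 + 6 + 5 (base 6). Lift 7: 5764911. −1: 5764910.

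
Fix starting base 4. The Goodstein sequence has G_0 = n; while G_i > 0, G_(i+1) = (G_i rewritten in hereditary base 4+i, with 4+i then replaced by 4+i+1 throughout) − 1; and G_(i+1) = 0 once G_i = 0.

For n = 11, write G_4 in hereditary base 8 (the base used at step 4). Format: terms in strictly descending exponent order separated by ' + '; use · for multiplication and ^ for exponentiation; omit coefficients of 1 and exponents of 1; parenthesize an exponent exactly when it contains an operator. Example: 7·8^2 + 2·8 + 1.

11 —HB4→ 2·4 + 3 —bump→ 2·5 + 3 = 13 —(−1)→ 12
12 —HB5→ 2·5 + 2 —bump→ 2·6 + 2 = 14 —(−1)→ 13
13 —HB6→ 2·6 + 1 —bump→ 2·7 + 1 = 15 —(−1)→ 14
14 —HB7→ 2·7 —bump→ 2·8 = 16 —(−1)→ 15

8 + 7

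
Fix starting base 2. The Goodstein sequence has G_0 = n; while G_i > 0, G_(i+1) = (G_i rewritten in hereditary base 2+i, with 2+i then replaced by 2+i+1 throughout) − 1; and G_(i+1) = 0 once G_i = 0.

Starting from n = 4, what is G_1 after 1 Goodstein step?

26

G_0=4  [base 2] 2^2  →[2↦3]→  3^3 = 27  −1 ⇒ G_1=26
G_1=26  [base 3] 2·3^2 + 2·3 + 2  →[3↦4]→  2·4^2 + 2·4 + 2 = 42  −1 ⇒ G_2=41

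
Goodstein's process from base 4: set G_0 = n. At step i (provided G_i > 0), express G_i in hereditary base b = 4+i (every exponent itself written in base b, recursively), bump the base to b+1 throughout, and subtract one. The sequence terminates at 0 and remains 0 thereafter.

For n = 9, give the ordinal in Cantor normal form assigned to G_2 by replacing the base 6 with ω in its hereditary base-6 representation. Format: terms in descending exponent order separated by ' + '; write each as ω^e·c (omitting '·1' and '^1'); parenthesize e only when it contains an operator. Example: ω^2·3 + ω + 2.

i=0: 9 = 2·4 + 1 (b=4); 4→5: 2·5 + 1 = 11; 11−1 = 10
i=1: 10 = 2·5 (b=5); 5→6: 2·6 = 12; 12−1 = 11
i=2: 11 = 6 + 5 (b=6); 6→7: 7 + 5 = 12; 12−1 = 11

ω + 5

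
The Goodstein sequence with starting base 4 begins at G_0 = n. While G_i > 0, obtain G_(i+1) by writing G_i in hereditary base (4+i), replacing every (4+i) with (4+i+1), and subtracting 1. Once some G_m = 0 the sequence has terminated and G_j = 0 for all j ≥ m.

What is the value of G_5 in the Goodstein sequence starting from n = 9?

base 4: 9 = 2·4 + 1; at 5: 2·5 + 1 = 11; next = 10
base 5: 10 = 2·5; at 6: 2·6 = 12; next = 11
base 6: 11 = 6 + 5; at 7: 7 + 5 = 12; next = 11
base 7: 11 = 7 + 4; at 8: 8 + 4 = 12; next = 11
base 8: 11 = 8 + 3; at 9: 9 + 3 = 12; next = 11

11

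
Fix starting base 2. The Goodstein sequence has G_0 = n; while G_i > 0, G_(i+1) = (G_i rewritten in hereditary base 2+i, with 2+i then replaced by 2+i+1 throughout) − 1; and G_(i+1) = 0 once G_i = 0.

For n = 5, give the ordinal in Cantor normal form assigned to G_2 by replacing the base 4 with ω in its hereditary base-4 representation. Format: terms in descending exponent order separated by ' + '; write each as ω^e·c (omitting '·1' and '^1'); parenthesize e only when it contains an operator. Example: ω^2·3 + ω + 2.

ω^3·3 + ω^2·3 + ω·3 + 3

[0] 5 ≡ 2^2 + 1 (base 2). Lift 3: 28. −1: 27.
[1] 27 ≡ 3^3 (base 3). Lift 4: 256. −1: 255.
[2] 255 ≡ 3·4^3 + 3·4^2 + 3·4 + 3 (base 4). Lift 5: 468. −1: 467.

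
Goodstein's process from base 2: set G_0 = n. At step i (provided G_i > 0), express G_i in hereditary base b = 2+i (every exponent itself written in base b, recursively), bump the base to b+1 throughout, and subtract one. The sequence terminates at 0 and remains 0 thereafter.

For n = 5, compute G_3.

[0] 5 ≡ 2^2 + 1 (base 2). Lift 3: 28. −1: 27.
[1] 27 ≡ 3^3 (base 3). Lift 4: 256. −1: 255.
[2] 255 ≡ 3·4^3 + 3·4^2 + 3·4 + 3 (base 4). Lift 5: 468. −1: 467.
[3] 467 ≡ 3·5^3 + 3·5^2 + 3·5 + 2 (base 5). Lift 6: 776. −1: 775.

467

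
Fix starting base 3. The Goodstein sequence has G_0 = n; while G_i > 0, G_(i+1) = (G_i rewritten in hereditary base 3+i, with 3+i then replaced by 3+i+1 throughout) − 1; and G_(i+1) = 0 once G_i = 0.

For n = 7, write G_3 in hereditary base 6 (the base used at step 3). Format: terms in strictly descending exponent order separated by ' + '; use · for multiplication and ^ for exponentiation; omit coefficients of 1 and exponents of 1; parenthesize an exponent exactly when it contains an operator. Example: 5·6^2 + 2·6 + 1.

6 + 3

7 —HB3→ 2·3 + 1 —bump→ 2·4 + 1 = 9 —(−1)→ 8
8 —HB4→ 2·4 —bump→ 2·5 = 10 —(−1)→ 9
9 —HB5→ 5 + 4 —bump→ 6 + 4 = 10 —(−1)→ 9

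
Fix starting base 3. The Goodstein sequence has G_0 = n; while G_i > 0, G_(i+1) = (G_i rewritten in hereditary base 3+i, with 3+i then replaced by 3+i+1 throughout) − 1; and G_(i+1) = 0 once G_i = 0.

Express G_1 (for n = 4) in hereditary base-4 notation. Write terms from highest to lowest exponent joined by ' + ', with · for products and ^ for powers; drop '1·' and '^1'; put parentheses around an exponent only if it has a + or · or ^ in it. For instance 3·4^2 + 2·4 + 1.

4

G_0 = 4. HB_3(4) = 3 + 1. Bump = 5. G_1 = 4.
G_1 = 4. HB_4(4) = 4. Bump = 5. G_2 = 4.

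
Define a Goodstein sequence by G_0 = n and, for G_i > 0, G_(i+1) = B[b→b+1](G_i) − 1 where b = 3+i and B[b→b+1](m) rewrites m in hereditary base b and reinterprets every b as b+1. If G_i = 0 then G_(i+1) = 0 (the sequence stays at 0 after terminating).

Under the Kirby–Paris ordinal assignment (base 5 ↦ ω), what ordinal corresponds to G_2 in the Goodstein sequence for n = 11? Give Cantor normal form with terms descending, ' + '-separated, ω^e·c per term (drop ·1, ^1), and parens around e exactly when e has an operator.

ω^2

G_0=11  [base 3] 3^2 + 2  →[3↦4]→  4^2 + 2 = 18  −1 ⇒ G_1=17
G_1=17  [base 4] 4^2 + 1  →[4↦5]→  5^2 + 1 = 26  −1 ⇒ G_2=25
G_2=25  [base 5] 5^2  →[5↦6]→  6^2 = 36  −1 ⇒ G_3=35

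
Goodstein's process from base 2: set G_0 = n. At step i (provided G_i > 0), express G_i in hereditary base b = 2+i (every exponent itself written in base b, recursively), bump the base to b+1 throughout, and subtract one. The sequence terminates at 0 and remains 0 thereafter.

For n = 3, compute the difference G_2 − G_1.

0

step 0: 3 = 2 + 1; sub 3 for 2: 3 + 1; = 4; G_1 = 4−1 = 3
step 1: 3 = 3; sub 4 for 3: 4; = 4; G_2 = 4−1 = 3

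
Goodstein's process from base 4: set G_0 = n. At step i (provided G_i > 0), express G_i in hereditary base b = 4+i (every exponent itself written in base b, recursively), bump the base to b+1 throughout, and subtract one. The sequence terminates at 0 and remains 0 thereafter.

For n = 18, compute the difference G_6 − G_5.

5

step 0: 18 = 4^2 + 2; sub 5 for 4: 5^2 + 2; = 27; G_1 = 27−1 = 26
step 1: 26 = 5^2 + 1; sub 6 for 5: 6^2 + 1; = 37; G_2 = 37−1 = 36
step 2: 36 = 6^2; sub 7 for 6: 7^2; = 49; G_3 = 49−1 = 48
step 3: 48 = 6·7 + 6; sub 8 for 7: 6·8 + 6; = 54; G_4 = 54−1 = 53
step 4: 53 = 6·8 + 5; sub 9 for 8: 6·9 + 5; = 59; G_5 = 59−1 = 58
step 5: 58 = 6·9 + 4; sub 10 for 9: 6·10 + 4; = 64; G_6 = 64−1 = 63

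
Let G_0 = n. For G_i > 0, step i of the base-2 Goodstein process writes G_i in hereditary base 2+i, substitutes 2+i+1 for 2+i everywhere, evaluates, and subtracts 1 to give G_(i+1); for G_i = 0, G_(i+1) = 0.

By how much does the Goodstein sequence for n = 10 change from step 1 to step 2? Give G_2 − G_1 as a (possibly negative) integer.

942

[0] 10 ≡ 2^(2 + 1) + 2 (base 2). Lift 3: 84. −1: 83.
[1] 83 ≡ 3^(3 + 1) + 2 (base 3). Lift 4: 1026. −1: 1025.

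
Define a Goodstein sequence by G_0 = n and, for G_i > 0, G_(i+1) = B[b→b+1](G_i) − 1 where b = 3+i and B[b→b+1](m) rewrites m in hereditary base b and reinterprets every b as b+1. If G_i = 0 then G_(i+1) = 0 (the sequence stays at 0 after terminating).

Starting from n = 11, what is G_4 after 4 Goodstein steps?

(0) 11|_3 = 3^2 + 2 ↦ 4^2 + 2|_4 = 18 ⇒ 17
(1) 17|_4 = 4^2 + 1 ↦ 5^2 + 1|_5 = 26 ⇒ 25
(2) 25|_5 = 5^2 ↦ 6^2|_6 = 36 ⇒ 35
(3) 35|_6 = 5·6 + 5 ↦ 5·7 + 5|_7 = 40 ⇒ 39

39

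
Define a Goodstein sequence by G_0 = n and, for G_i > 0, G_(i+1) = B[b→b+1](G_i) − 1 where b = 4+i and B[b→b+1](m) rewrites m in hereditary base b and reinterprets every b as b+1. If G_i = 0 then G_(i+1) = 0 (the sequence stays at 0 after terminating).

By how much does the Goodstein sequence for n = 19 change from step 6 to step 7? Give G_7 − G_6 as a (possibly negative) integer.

6

G_0 = 19. HB_4(19) = 4^2 + 3. Bump = 28. G_1 = 27.
G_1 = 27. HB_5(27) = 5^2 + 2. Bump = 38. G_2 = 37.
G_2 = 37. HB_6(37) = 6^2 + 1. Bump = 50. G_3 = 49.
G_3 = 49. HB_7(49) = 7^2. Bump = 64. G_4 = 63.
G_4 = 63. HB_8(63) = 7·8 + 7. Bump = 70. G_5 = 69.
G_5 = 69. HB_9(69) = 7·9 + 6. Bump = 76. G_6 = 75.
G_6 = 75. HB_10(75) = 7·10 + 5. Bump = 82. G_7 = 81.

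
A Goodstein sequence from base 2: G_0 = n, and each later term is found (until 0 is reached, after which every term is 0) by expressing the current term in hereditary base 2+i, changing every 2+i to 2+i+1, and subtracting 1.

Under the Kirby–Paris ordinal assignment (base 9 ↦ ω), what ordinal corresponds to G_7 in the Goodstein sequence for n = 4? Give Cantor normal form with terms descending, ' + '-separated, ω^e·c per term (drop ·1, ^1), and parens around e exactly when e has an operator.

step 0: 4 = 2^2; sub 3 for 2: 3^3; = 27; G_1 = 27−1 = 26
step 1: 26 = 2·3^2 + 2·3 + 2; sub 4 for 3: 2·4^2 + 2·4 + 2; = 42; G_2 = 42−1 = 41
step 2: 41 = 2·4^2 + 2·4 + 1; sub 5 for 4: 2·5^2 + 2·5 + 1; = 61; G_3 = 61−1 = 60
step 3: 60 = 2·5^2 + 2·5; sub 6 for 5: 2·6^2 + 2·6; = 84; G_4 = 84−1 = 83
step 4: 83 = 2·6^2 + 6 + 5; sub 7 for 6: 2·7^2 + 7 + 5; = 110; G_5 = 110−1 = 109
step 5: 109 = 2·7^2 + 7 + 4; sub 8 for 7: 2·8^2 + 8 + 4; = 140; G_6 = 140−1 = 139
step 6: 139 = 2·8^2 + 8 + 3; sub 9 for 8: 2·9^2 + 9 + 3; = 174; G_7 = 174−1 = 173
step 7: 173 = 2·9^2 + 9 + 2; sub 10 for 9: 2·10^2 + 10 + 2; = 212; G_8 = 212−1 = 211

ω^2·2 + ω + 2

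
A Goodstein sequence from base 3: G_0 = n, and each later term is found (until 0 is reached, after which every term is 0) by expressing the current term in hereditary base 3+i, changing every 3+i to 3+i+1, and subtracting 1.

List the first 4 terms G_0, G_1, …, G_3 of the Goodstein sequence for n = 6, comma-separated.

6, 7, 7, 7

i=0: 6 = 2·3 (b=3); 3→4: 2·4 = 8; 8−1 = 7
i=1: 7 = 4 + 3 (b=4); 4→5: 5 + 3 = 8; 8−1 = 7
i=2: 7 = 5 + 2 (b=5); 5→6: 6 + 2 = 8; 8−1 = 7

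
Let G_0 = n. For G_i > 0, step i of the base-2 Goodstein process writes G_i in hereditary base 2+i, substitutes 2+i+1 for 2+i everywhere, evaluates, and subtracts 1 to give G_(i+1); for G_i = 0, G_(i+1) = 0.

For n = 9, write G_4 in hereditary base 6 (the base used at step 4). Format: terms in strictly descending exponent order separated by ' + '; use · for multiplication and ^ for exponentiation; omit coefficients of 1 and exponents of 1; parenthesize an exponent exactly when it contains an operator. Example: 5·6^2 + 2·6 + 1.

3·6^6 + 3·6^3 + 3·6^2 + 3·6 + 1

G_0 = 9. HB_2(9) = 2^(2 + 1) + 1. Bump = 82. G_1 = 81.
G_1 = 81. HB_3(81) = 3^(3 + 1). Bump = 1024. G_2 = 1023.
G_2 = 1023. HB_4(1023) = 3·4^4 + 3·4^3 + 3·4^2 + 3·4 + 3. Bump = 9843. G_3 = 9842.
G_3 = 9842. HB_5(9842) = 3·5^5 + 3·5^3 + 3·5^2 + 3·5 + 2. Bump = 140744. G_4 = 140743.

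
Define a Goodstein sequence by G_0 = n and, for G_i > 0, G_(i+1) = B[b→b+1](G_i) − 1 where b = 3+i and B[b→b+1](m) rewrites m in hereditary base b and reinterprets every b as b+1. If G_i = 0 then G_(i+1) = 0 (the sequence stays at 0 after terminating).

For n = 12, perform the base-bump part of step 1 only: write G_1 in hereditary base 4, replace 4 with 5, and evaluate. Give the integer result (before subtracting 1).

G_0 = 12. HB_3(12) = 3^2 + 3. Bump = 20. G_1 = 19.
G_1 = 19. HB_4(19) = 4^2 + 3. Bump = 28. G_2 = 27.

28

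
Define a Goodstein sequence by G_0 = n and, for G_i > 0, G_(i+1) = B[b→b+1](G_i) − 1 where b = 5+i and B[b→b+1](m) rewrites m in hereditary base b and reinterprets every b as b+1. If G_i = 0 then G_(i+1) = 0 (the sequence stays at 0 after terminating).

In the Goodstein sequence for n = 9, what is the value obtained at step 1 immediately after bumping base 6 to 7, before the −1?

10

G_0 = 9. HB_5(9) = 5 + 4. Bump = 10. G_1 = 9.
G_1 = 9. HB_6(9) = 6 + 3. Bump = 10. G_2 = 9.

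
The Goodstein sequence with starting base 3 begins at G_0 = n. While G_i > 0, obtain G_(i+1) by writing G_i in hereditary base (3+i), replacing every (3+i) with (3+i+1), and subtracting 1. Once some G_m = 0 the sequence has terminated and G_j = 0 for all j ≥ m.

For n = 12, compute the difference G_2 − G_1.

8

G_0 = 12. HB_3(12) = 3^2 + 3. Bump = 20. G_1 = 19.
G_1 = 19. HB_4(19) = 4^2 + 3. Bump = 28. G_2 = 27.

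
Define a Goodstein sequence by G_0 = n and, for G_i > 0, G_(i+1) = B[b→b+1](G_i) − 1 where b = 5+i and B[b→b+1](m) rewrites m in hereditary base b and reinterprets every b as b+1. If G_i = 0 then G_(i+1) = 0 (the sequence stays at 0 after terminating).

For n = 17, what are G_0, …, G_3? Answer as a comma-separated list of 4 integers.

[0] 17 ≡ 3·5 + 2 (base 5). Lift 6: 20. −1: 19.
[1] 19 ≡ 3·6 + 1 (base 6). Lift 7: 22. −1: 21.
[2] 21 ≡ 3·7 (base 7). Lift 8: 24. −1: 23.

17, 19, 21, 23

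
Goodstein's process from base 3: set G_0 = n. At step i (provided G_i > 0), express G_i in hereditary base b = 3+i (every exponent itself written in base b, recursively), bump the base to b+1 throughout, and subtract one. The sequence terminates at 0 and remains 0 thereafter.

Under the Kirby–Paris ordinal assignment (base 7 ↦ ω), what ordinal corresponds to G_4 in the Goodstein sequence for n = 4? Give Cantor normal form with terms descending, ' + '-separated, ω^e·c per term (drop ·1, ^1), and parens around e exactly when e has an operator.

2

G_0=4  [base 3] 3 + 1  →[3↦4]→  4 + 1 = 5  −1 ⇒ G_1=4
G_1=4  [base 4] 4  →[4↦5]→  5 = 5  −1 ⇒ G_2=4
G_2=4  [base 5] 4  →[5↦6]→  4 = 4  −1 ⇒ G_3=3
G_3=3  [base 6] 3  →[6↦7]→  3 = 3  −1 ⇒ G_4=2
G_4=2  [base 7] 2  →[7↦8]→  2 = 2  −1 ⇒ G_5=1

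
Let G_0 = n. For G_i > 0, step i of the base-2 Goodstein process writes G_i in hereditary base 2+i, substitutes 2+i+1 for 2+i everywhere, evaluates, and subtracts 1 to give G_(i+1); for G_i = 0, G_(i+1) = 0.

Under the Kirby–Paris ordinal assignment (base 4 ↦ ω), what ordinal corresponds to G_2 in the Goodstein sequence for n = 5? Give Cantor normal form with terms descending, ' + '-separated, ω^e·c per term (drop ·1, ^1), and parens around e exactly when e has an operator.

base 2: 5 = 2^2 + 1; at 3: 3^3 + 1 = 28; next = 27
base 3: 27 = 3^3; at 4: 4^4 = 256; next = 255
base 4: 255 = 3·4^3 + 3·4^2 + 3·4 + 3; at 5: 3·5^3 + 3·5^2 + 3·5 + 3 = 468; next = 467

ω^3·3 + ω^2·3 + ω·3 + 3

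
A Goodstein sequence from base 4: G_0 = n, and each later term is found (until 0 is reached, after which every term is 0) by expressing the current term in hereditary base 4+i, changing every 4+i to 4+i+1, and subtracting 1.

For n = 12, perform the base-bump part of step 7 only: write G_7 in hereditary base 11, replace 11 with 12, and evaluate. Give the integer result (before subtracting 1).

G_0 = 12. HB_4(12) = 3·4. Bump = 15. G_1 = 14.
G_1 = 14. HB_5(14) = 2·5 + 4. Bump = 16. G_2 = 15.
G_2 = 15. HB_6(15) = 2·6 + 3. Bump = 17. G_3 = 16.
G_3 = 16. HB_7(16) = 2·7 + 2. Bump = 18. G_4 = 17.
G_4 = 17. HB_8(17) = 2·8 + 1. Bump = 19. G_5 = 18.
G_5 = 18. HB_9(18) = 2·9. Bump = 20. G_6 = 19.
G_6 = 19. HB_10(19) = 10 + 9. Bump = 20. G_7 = 19.
G_7 = 19. HB_11(19) = 11 + 8. Bump = 20. G_8 = 19.

20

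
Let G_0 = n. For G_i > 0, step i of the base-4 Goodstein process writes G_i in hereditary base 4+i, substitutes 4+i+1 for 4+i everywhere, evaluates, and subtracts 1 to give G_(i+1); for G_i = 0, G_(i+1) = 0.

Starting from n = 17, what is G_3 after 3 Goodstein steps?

39

i=0: 17 = 4^2 + 1 (b=4); 4→5: 5^2 + 1 = 26; 26−1 = 25
i=1: 25 = 5^2 (b=5); 5→6: 6^2 = 36; 36−1 = 35
i=2: 35 = 5·6 + 5 (b=6); 6→7: 5·7 + 5 = 40; 40−1 = 39
i=3: 39 = 5·7 + 4 (b=7); 7→8: 5·8 + 4 = 44; 44−1 = 43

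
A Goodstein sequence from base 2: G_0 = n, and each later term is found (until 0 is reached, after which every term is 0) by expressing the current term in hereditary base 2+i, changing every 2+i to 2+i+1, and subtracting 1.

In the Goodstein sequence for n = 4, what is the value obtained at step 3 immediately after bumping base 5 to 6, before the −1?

84

step 0: 4 = 2^2; sub 3 for 2: 3^3; = 27; G_1 = 27−1 = 26
step 1: 26 = 2·3^2 + 2·3 + 2; sub 4 for 3: 2·4^2 + 2·4 + 2; = 42; G_2 = 42−1 = 41
step 2: 41 = 2·4^2 + 2·4 + 1; sub 5 for 4: 2·5^2 + 2·5 + 1; = 61; G_3 = 61−1 = 60
step 3: 60 = 2·5^2 + 2·5; sub 6 for 5: 2·6^2 + 2·6; = 84; G_4 = 84−1 = 83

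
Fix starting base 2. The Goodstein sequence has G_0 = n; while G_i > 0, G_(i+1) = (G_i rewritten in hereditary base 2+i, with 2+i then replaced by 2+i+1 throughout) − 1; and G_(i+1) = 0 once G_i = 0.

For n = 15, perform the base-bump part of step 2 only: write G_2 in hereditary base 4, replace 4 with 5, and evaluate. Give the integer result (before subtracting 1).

G_0 = 15. HB_2(15) = 2^(2 + 1) + 2^2 + 2 + 1. Bump = 112. G_1 = 111.
G_1 = 111. HB_3(111) = 3^(3 + 1) + 3^3 + 3. Bump = 1284. G_2 = 1283.
G_2 = 1283. HB_4(1283) = 4^(4 + 1) + 4^4 + 3. Bump = 18753. G_3 = 18752.

18753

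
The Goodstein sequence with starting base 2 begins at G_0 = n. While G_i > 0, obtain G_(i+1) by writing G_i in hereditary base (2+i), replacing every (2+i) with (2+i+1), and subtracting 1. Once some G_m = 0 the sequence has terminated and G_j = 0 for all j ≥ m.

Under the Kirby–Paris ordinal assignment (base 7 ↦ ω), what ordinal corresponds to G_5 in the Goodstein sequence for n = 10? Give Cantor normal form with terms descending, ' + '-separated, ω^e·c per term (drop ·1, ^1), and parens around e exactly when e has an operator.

ω^ω·5 + ω^5·5 + ω^4·5 + ω^3·5 + ω^2·5 + ω·5 + 4

i=0: 10 = 2^(2 + 1) + 2 (b=2); 2→3: 3^(3 + 1) + 3 = 84; 84−1 = 83
i=1: 83 = 3^(3 + 1) + 2 (b=3); 3→4: 4^(4 + 1) + 2 = 1026; 1026−1 = 1025
i=2: 1025 = 4^(4 + 1) + 1 (b=4); 4→5: 5^(5 + 1) + 1 = 15626; 15626−1 = 15625
i=3: 15625 = 5^(5 + 1) (b=5); 5→6: 6^(6 + 1) = 279936; 279936−1 = 279935
i=4: 279935 = 5·6^6 + 5·6^5 + 5·6^4 + 5·6^3 + 5·6^2 + 5·6 + 5 (b=6); 6→7: 5·7^7 + 5·7^5 + 5·7^4 + 5·7^3 + 5·7^2 + 5·7 + 5 = 4215755; 4215755−1 = 4215754
i=5: 4215754 = 5·7^7 + 5·7^5 + 5·7^4 + 5·7^3 + 5·7^2 + 5·7 + 4 (b=7); 7→8: 5·8^8 + 5·8^5 + 5·8^4 + 5·8^3 + 5·8^2 + 5·8 + 4 = 84073324; 84073324−1 = 84073323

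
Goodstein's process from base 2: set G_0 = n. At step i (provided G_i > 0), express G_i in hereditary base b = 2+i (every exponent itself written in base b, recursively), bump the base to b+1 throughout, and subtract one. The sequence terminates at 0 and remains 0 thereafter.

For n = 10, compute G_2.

1025

i=0: 10 = 2^(2 + 1) + 2 (b=2); 2→3: 3^(3 + 1) + 3 = 84; 84−1 = 83
i=1: 83 = 3^(3 + 1) + 2 (b=3); 3→4: 4^(4 + 1) + 2 = 1026; 1026−1 = 1025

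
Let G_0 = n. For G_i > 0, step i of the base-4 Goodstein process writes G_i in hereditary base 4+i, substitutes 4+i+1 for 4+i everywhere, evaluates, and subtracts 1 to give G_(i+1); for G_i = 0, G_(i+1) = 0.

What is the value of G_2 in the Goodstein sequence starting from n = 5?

G_0=5  [base 4] 4 + 1  →[4↦5]→  5 + 1 = 6  −1 ⇒ G_1=5
G_1=5  [base 5] 5  →[5↦6]→  6 = 6  −1 ⇒ G_2=5
G_2=5  [base 6] 5  →[6↦7]→  5 = 5  −1 ⇒ G_3=4

5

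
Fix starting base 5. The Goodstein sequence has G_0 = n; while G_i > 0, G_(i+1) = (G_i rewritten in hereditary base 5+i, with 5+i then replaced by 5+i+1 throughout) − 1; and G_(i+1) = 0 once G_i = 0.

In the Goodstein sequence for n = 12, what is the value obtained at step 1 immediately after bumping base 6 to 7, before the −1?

[0] 12 ≡ 2·5 + 2 (base 5). Lift 6: 14. −1: 13.
[1] 13 ≡ 2·6 + 1 (base 6). Lift 7: 15. −1: 14.

15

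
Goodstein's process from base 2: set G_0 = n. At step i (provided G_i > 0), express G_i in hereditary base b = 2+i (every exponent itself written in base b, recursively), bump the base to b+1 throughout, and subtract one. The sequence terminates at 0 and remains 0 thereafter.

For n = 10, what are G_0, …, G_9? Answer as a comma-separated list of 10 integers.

step 0: 10 = 2^(2 + 1) + 2; sub 3 for 2: 3^(3 + 1) + 3; = 84; G_1 = 84−1 = 83
step 1: 83 = 3^(3 + 1) + 2; sub 4 for 3: 4^(4 + 1) + 2; = 1026; G_2 = 1026−1 = 1025
step 2: 1025 = 4^(4 + 1) + 1; sub 5 for 4: 5^(5 + 1) + 1; = 15626; G_3 = 15626−1 = 15625
step 3: 15625 = 5^(5 + 1); sub 6 for 5: 6^(6 + 1); = 279936; G_4 = 279936−1 = 279935
step 4: 279935 = 5·6^6 + 5·6^5 + 5·6^4 + 5·6^3 + 5·6^2 + 5·6 + 5; sub 7 for 6: 5·7^7 + 5·7^5 + 5·7^4 + 5·7^3 + 5·7^2 + 5·7 + 5; = 4215755; G_5 = 4215755−1 = 4215754
step 5: 4215754 = 5·7^7 + 5·7^5 + 5·7^4 + 5·7^3 + 5·7^2 + 5·7 + 4; sub 8 for 7: 5·8^8 + 5·8^5 + 5·8^4 + 5·8^3 + 5·8^2 + 5·8 + 4; = 84073324; G_6 = 84073324−1 = 84073323
step 6: 84073323 = 5·8^8 + 5·8^5 + 5·8^4 + 5·8^3 + 5·8^2 + 5·8 + 3; sub 9 for 8: 5·9^9 + 5·9^5 + 5·9^4 + 5·9^3 + 5·9^2 + 5·9 + 3; = 1937434593; G_7 = 1937434593−1 = 1937434592
step 7: 1937434592 = 5·9^9 + 5·9^5 + 5·9^4 + 5·9^3 + 5·9^2 + 5·9 + 2; sub 10 for 9: 5·10^10 + 5·10^5 + 5·10^4 + 5·10^3 + 5·10^2 + 5·10 + 2; = 50000555552; G_8 = 50000555552−1 = 50000555551
step 8: 50000555551 = 5·10^10 + 5·10^5 + 5·10^4 + 5·10^3 + 5·10^2 + 5·10 + 1; sub 11 for 10: 5·11^11 + 5·11^5 + 5·11^4 + 5·11^3 + 5·11^2 + 5·11 + 1; = 1426559238831; G_9 = 1426559238831−1 = 1426559238830

10, 83, 1025, 15625, 279935, 4215754, 84073323, 1937434592, 50000555551, 1426559238830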